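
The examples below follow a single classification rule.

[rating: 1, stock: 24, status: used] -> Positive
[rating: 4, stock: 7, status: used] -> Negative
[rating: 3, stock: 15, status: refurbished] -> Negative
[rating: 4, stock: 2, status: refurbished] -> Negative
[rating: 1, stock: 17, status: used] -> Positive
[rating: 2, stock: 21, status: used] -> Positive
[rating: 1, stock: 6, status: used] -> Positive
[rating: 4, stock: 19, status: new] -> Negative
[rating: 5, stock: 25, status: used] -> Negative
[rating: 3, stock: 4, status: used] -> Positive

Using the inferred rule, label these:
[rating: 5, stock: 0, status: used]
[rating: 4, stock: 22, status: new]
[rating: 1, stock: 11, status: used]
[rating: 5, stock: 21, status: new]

One predicate separates the groups cleanly: status is used AND rating ≤ 3.
Negative: [rating: 5, stock: 0, status: used], since status is used, rating = 5. Negative: [rating: 4, stock: 22, status: new], since status is new, rating = 4. Positive: [rating: 1, stock: 11, status: used], since status is used, rating = 1. Negative: [rating: 5, stock: 21, status: new], since status is new, rating = 5.

Negative, Negative, Positive, Negative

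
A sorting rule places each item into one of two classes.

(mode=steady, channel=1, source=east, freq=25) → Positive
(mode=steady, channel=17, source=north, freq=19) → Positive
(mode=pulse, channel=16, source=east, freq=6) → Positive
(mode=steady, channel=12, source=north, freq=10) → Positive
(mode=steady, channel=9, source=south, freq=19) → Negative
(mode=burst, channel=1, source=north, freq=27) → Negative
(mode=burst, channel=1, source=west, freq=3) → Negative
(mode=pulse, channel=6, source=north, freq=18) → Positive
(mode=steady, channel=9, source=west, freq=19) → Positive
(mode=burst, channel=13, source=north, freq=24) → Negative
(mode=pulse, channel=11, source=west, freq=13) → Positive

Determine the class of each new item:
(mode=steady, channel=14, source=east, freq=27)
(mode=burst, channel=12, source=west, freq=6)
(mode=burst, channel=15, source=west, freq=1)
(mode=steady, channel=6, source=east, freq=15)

Every 'Positive' example satisfies: mode is not burst AND source is not south. None of the 'Negative' examples do.
(mode=steady, channel=14, source=east, freq=27) → mode is steady, source is east → Positive.
(mode=burst, channel=12, source=west, freq=6) → mode is burst, source is west → Negative.
(mode=burst, channel=15, source=west, freq=1) → mode is burst, source is west → Negative.
(mode=steady, channel=6, source=east, freq=15) → mode is steady, source is east → Positive.

Positive, Negative, Negative, Positive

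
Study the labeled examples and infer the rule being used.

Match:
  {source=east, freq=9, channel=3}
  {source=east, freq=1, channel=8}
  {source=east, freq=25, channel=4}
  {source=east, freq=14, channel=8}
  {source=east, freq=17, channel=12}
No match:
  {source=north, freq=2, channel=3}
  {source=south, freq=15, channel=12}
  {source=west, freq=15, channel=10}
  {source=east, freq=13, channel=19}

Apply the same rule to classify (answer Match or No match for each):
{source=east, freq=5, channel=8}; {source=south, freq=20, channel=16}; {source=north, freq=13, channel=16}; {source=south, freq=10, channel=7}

A rule that fits every label: source is east AND channel ≤ 12 — true of each 'Match' example, false of each 'No match' one.

Match, No match, No match, No match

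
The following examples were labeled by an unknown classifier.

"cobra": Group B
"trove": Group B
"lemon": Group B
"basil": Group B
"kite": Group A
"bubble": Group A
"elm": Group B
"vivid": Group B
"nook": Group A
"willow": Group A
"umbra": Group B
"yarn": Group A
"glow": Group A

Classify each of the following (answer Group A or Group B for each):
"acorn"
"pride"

Group B, Group B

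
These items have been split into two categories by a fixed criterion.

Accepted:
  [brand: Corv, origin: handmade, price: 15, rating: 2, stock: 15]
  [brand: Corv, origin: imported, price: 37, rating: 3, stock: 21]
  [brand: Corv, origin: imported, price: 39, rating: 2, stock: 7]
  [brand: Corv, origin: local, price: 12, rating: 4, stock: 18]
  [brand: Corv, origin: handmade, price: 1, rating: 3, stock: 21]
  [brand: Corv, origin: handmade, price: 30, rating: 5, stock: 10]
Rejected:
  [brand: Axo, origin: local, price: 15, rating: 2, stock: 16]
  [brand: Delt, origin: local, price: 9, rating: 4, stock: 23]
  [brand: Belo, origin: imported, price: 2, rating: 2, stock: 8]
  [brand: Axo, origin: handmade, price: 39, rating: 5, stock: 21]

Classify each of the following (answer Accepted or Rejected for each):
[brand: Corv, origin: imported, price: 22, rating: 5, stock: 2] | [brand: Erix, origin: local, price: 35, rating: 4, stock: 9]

Accepted, Rejected

The classifier is using: brand is Corv.
Accepted: [brand: Corv, origin: imported, price: 22, rating: 5, stock: 2], since brand is Corv.
Rejected: [brand: Erix, origin: local, price: 35, rating: 4, stock: 9], since brand is Erix.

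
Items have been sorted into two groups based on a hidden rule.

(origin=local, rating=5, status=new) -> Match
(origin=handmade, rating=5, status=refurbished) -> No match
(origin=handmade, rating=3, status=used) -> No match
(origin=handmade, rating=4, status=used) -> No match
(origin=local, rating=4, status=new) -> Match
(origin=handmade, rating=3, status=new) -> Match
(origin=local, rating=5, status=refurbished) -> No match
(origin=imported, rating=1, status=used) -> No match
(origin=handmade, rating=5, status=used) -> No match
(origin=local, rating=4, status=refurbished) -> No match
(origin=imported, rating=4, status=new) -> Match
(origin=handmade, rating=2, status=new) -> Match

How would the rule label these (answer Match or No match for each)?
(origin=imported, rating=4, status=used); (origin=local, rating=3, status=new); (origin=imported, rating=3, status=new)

No match, Match, Match

A rule that fits every label: status is new — true of each 'Match' example, false of each 'No match' one.
(origin=imported, rating=4, status=used) → status is used → No match. (origin=local, rating=3, status=new) → status is new → Match. (origin=imported, rating=3, status=new) → status is new → Match.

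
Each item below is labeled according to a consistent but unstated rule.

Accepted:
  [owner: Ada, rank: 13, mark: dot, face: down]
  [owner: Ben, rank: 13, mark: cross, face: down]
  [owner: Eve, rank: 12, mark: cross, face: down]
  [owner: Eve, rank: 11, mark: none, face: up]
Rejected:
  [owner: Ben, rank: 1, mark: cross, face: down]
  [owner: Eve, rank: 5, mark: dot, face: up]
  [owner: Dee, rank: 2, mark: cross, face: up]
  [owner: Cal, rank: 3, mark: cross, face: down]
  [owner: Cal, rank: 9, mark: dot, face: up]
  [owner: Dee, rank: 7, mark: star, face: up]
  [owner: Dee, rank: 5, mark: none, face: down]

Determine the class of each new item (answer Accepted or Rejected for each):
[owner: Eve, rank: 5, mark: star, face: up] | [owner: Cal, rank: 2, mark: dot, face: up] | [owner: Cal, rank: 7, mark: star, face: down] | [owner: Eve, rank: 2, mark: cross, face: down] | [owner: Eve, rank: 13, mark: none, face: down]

Rejected, Rejected, Rejected, Rejected, Accepted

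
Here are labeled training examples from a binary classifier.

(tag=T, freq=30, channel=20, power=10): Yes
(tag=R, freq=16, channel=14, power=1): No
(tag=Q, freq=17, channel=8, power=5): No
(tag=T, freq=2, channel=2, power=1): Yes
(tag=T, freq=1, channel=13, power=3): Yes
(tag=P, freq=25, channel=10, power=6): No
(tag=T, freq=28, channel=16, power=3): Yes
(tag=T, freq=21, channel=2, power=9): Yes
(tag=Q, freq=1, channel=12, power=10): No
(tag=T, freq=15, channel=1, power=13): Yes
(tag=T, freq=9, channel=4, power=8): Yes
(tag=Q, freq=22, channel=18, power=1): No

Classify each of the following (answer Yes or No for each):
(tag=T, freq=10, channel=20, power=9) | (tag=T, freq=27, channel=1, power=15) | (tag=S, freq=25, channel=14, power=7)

Yes, Yes, No

All 'Yes' examples share one property — tag is T — and every 'No' example lacks it.
(tag=T, freq=10, channel=20, power=9) → tag is T → Yes. (tag=T, freq=27, channel=1, power=15) → tag is T → Yes. (tag=S, freq=25, channel=14, power=7) → tag is S → No.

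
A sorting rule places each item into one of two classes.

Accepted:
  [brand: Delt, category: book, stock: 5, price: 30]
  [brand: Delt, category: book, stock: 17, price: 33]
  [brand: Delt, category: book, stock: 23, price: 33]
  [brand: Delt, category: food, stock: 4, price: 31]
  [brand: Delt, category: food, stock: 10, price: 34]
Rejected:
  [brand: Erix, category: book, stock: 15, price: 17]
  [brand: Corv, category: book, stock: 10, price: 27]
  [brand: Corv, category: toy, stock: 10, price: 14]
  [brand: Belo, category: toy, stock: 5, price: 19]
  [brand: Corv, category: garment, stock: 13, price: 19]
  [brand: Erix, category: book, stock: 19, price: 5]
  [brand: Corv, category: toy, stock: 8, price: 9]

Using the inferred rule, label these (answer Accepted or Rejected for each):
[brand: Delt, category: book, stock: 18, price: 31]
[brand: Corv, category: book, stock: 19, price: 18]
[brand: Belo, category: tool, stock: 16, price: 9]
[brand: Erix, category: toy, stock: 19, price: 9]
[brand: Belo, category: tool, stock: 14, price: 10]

Accepted, Rejected, Rejected, Rejected, Rejected

The classifier is using: brand is Delt.
[brand: Delt, category: book, stock: 18, price: 31] — brand is Delt, hence Accepted.
[brand: Corv, category: book, stock: 19, price: 18] — brand is Corv, hence Rejected.
[brand: Belo, category: tool, stock: 16, price: 9] — brand is Belo, hence Rejected.
[brand: Erix, category: toy, stock: 19, price: 9] — brand is Erix, hence Rejected.
[brand: Belo, category: tool, stock: 14, price: 10] — brand is Belo, hence Rejected.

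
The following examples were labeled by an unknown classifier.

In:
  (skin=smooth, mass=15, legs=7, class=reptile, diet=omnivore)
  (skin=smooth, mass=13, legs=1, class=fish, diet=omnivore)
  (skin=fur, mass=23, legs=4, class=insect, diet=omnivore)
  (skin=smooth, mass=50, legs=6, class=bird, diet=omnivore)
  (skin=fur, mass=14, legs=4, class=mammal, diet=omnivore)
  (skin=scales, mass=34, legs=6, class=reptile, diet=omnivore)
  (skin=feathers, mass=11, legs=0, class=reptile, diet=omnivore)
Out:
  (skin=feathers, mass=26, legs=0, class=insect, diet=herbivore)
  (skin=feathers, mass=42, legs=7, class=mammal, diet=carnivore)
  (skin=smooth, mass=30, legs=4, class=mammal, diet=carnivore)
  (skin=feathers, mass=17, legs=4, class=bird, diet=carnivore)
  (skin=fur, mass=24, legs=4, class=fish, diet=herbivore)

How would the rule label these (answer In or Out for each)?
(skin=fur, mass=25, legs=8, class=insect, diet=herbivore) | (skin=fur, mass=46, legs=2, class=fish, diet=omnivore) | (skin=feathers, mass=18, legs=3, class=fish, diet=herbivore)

Out, In, Out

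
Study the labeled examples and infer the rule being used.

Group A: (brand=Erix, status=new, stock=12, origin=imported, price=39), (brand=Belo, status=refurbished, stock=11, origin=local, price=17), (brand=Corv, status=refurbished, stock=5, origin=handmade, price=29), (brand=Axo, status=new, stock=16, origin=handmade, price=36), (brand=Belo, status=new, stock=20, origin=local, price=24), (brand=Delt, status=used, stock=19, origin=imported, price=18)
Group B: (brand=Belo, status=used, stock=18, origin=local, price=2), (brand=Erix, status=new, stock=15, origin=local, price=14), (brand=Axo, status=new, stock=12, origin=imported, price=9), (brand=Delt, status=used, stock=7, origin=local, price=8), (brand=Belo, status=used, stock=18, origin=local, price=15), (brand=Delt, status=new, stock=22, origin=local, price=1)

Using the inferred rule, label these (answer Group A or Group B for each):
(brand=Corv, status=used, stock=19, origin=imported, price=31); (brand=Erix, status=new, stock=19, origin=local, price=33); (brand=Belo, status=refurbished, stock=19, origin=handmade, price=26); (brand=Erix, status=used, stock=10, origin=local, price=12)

Group A, Group A, Group A, Group B

One predicate separates the groups cleanly: price ≥ 17.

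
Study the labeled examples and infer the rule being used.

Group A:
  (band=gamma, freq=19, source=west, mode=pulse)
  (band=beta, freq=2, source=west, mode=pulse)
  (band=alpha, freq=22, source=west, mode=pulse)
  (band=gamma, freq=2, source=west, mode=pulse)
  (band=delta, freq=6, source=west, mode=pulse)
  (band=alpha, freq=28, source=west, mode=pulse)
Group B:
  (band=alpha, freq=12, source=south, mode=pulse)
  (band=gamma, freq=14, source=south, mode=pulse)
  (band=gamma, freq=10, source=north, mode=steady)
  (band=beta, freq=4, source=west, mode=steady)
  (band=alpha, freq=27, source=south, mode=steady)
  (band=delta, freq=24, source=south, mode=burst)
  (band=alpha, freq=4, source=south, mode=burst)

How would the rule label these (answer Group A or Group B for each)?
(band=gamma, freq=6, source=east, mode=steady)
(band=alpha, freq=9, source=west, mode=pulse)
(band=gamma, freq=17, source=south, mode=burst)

Group B, Group A, Group B

A rule that fits every label: source is west AND mode is pulse — true of each 'Group A' example, false of each 'Group B' one.
(band=gamma, freq=6, source=east, mode=steady): source is east, mode is steady, does not satisfy this → Group B. (band=alpha, freq=9, source=west, mode=pulse): source is west, mode is pulse, checks out → Group A. (band=gamma, freq=17, source=south, mode=burst): source is south, mode is burst, does not satisfy this → Group B.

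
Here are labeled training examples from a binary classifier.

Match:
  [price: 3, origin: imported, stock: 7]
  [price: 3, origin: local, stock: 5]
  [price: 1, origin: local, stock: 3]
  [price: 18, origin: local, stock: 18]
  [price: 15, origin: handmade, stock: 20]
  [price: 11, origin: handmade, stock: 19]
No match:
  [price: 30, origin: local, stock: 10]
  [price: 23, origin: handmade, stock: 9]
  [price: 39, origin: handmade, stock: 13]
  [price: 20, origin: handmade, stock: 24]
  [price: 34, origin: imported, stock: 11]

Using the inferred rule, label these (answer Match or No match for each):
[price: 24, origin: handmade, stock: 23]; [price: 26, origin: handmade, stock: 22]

No match, No match

The common property of the 'Match' items is: price ≤ 18. No 'No match' item has it.
[price: 24, origin: handmade, stock: 23] — price = 24, hence No match.
[price: 26, origin: handmade, stock: 22] — price = 26, hence No match.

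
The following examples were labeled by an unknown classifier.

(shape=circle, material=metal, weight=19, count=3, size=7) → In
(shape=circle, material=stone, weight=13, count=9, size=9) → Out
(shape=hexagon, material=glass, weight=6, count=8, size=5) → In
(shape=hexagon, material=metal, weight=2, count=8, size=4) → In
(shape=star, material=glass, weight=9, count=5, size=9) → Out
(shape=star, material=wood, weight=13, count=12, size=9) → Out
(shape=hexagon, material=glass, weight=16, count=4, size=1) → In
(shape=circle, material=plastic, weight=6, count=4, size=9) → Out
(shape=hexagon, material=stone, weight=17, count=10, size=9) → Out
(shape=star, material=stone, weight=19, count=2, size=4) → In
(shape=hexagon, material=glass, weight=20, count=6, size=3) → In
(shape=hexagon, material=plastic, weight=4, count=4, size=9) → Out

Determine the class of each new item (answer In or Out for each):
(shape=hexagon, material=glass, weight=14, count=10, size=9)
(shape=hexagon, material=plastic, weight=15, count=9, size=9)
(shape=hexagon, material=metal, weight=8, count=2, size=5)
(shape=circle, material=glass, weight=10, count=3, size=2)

A rule that fits every label: size ≤ 7 — true of each 'In' example, false of each 'Out' one.
(shape=hexagon, material=glass, weight=14, count=10, size=9) — size = 9, hence Out.
(shape=hexagon, material=plastic, weight=15, count=9, size=9) — size = 9, hence Out.
(shape=hexagon, material=metal, weight=8, count=2, size=5) — size = 5, hence In.
(shape=circle, material=glass, weight=10, count=3, size=2) — size = 2, hence In.

Out, Out, In, In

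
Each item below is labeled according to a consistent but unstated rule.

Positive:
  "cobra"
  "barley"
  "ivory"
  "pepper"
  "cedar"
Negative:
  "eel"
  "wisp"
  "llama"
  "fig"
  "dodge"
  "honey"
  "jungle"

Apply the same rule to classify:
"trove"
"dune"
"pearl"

Positive, Negative, Positive

All 'Positive' examples share one property — contains 'r' — and every 'Negative' example lacks it.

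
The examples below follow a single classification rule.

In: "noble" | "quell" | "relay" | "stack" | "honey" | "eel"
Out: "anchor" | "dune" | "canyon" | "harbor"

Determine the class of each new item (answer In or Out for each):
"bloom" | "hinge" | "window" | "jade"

Comparing the two groups points to one rule — odd length.
"bloom" → length 5 → In.
"hinge" → length 5 → In.
"window" → length 6 → Out.
"jade" → length 4 → Out.

In, In, Out, Out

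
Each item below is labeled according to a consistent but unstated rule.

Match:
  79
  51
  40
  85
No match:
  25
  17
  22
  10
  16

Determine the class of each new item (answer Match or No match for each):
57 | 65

The classifier is using: at least 40.

Match, Match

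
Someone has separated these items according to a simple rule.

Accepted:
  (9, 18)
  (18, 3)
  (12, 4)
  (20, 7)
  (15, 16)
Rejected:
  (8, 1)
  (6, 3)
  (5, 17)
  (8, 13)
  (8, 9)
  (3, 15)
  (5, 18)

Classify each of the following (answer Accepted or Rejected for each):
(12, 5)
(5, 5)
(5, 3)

Accepted, Rejected, Rejected

The simplest hypothesis consistent with all the labels is: first ≥ 9.
(12, 5) → first 12 → Accepted. (5, 5) → first 5 → Rejected. (5, 3) → first 5 → Rejected.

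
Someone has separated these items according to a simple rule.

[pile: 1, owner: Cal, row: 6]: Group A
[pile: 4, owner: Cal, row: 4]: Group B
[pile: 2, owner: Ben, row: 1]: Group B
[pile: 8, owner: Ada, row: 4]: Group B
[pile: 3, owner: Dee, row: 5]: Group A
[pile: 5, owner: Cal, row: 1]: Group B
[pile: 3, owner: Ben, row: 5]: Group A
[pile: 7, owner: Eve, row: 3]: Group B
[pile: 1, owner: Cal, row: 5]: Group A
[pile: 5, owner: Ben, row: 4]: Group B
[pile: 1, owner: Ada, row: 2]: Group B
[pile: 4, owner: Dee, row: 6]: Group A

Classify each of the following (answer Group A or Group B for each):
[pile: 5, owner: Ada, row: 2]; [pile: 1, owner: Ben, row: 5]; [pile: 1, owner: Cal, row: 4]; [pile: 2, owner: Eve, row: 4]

Group B, Group A, Group B, Group B

One predicate separates the groups cleanly: row ≥ 5.
[pile: 5, owner: Ada, row: 2]: row = 2, fails the rule → Group B.
[pile: 1, owner: Ben, row: 5]: row = 5, passes → Group A.
[pile: 1, owner: Cal, row: 4]: row = 4, fails the rule → Group B.
[pile: 2, owner: Eve, row: 4]: row = 4, fails the rule → Group B.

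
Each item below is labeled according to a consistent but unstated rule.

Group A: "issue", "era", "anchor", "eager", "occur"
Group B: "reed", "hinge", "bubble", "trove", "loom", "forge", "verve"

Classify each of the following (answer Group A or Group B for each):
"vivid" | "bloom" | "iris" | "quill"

Checking candidate rules against both groups, what survives is: starts with a vowel.
"vivid" → starts with 'v' → Group B.
"bloom" → starts with 'b' → Group B.
"iris" → starts with 'i' → Group A.
"quill" → starts with 'q' → Group B.

Group B, Group B, Group A, Group B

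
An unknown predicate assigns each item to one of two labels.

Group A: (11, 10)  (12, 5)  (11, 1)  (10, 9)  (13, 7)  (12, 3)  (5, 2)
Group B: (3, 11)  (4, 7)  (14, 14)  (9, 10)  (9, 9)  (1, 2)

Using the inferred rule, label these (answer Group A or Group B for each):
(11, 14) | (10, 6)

Group B, Group A

Checking candidate rules against both groups, what survives is: first > second.
(11, 14): Group B (11 < 14).
(10, 6): Group A (10 > 6).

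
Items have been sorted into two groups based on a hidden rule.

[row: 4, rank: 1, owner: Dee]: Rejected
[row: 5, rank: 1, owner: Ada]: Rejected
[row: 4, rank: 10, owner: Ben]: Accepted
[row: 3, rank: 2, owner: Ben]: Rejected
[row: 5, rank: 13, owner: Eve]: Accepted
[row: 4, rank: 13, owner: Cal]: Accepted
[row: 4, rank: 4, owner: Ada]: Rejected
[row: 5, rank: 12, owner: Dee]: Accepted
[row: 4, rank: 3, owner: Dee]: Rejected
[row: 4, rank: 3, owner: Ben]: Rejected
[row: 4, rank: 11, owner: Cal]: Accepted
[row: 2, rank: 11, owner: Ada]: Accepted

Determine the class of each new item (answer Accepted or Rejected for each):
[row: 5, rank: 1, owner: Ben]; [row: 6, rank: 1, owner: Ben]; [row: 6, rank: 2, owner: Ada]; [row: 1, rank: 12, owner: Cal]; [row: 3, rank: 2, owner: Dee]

Rejected, Rejected, Rejected, Accepted, Rejected

The classifier is using: rank ≥ 10.
[row: 5, rank: 1, owner: Ben]: rank = 1, does not pass → Rejected. [row: 6, rank: 1, owner: Ben]: rank = 1, does not pass → Rejected. [row: 6, rank: 2, owner: Ada]: rank = 2, does not pass → Rejected. [row: 1, rank: 12, owner: Cal]: rank = 12, checks out → Accepted. [row: 3, rank: 2, owner: Dee]: rank = 2, does not pass → Rejected.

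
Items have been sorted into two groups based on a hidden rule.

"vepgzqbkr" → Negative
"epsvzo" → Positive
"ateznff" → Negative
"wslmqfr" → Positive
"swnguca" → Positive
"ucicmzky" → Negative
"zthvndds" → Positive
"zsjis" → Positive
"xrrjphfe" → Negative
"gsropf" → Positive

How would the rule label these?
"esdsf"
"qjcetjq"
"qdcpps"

Positive, Negative, Positive

A rule that fits every label: contains 's' — true of each 'Positive' example, false of each 'Negative' one.
"esdsf" → has 's' → Positive. "qjcetjq" → no 's' → Negative. "qdcpps" → has 's' → Positive.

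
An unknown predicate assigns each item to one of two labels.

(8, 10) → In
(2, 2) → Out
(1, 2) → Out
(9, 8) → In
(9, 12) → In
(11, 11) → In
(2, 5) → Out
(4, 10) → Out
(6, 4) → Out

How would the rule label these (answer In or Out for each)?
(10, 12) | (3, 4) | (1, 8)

Every 'In' example satisfies: sum ≥ 17. None of the 'Out' examples do.

In, Out, Out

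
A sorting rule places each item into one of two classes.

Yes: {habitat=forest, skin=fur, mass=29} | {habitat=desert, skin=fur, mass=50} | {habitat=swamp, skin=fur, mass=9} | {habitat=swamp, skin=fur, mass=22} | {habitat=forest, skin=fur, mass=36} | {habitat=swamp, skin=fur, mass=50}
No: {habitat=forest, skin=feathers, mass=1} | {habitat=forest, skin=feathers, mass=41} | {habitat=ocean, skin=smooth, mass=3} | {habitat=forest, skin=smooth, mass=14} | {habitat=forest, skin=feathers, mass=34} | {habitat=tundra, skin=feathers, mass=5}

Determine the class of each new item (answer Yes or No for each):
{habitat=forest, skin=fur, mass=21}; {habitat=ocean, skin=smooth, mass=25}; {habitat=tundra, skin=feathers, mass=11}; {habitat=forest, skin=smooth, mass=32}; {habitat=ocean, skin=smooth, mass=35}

Yes, No, No, No, No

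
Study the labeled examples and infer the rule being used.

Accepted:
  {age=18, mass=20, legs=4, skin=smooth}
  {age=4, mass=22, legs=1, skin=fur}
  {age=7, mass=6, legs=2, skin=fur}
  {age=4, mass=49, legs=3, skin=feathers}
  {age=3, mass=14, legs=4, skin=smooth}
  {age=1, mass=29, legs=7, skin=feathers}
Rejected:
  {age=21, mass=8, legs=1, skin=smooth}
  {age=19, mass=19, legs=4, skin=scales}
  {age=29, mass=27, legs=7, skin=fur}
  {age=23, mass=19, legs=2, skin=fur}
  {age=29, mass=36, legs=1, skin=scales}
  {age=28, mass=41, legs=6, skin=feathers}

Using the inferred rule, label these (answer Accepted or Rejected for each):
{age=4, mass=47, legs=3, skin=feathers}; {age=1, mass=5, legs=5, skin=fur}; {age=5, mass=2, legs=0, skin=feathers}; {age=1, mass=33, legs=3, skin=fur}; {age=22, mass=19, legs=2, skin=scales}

Accepted, Accepted, Accepted, Accepted, Rejected

The classifier is using: age ≤ 18.
Accepted: {age=4, mass=47, legs=3, skin=feathers}, since age = 4.
Accepted: {age=1, mass=5, legs=5, skin=fur}, since age = 1.
Accepted: {age=5, mass=2, legs=0, skin=feathers}, since age = 5.
Accepted: {age=1, mass=33, legs=3, skin=fur}, since age = 1.
Rejected: {age=22, mass=19, legs=2, skin=scales}, since age = 22.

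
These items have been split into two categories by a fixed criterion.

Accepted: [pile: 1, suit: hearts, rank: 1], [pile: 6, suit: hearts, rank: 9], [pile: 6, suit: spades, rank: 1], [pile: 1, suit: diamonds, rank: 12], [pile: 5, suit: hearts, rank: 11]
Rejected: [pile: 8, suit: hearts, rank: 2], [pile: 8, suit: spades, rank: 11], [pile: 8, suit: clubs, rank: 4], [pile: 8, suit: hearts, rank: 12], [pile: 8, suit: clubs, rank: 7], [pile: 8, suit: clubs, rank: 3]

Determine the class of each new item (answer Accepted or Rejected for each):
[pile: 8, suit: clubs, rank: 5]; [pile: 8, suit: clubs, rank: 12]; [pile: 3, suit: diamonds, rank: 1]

Rejected, Rejected, Accepted

Rule: pile ≤ 6. This holds for each 'Accepted' example and fails for each 'Rejected' one.
[pile: 8, suit: clubs, rank: 5] → pile = 8 → Rejected. [pile: 8, suit: clubs, rank: 12] → pile = 8 → Rejected. [pile: 3, suit: diamonds, rank: 1] → pile = 3 → Accepted.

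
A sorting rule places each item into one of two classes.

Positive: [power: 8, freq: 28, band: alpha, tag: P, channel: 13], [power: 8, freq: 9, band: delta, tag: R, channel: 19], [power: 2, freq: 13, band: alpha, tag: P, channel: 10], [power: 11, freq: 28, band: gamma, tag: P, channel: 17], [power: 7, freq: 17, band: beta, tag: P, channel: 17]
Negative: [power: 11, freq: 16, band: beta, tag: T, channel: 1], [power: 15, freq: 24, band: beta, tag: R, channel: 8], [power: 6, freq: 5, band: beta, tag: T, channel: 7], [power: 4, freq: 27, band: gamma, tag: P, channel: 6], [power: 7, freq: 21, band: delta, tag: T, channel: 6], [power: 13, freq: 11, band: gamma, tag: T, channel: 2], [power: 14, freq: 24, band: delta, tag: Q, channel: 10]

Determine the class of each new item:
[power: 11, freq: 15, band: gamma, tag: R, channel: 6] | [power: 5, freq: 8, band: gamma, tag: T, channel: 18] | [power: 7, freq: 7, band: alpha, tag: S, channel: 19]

Negative, Positive, Positive

One predicate separates the groups cleanly: channel ≥ 8 AND power ≤ 11.
Negative: [power: 11, freq: 15, band: gamma, tag: R, channel: 6], since channel = 6, power = 11. Positive: [power: 5, freq: 8, band: gamma, tag: T, channel: 18], since channel = 18, power = 5. Positive: [power: 7, freq: 7, band: alpha, tag: S, channel: 19], since channel = 19, power = 7.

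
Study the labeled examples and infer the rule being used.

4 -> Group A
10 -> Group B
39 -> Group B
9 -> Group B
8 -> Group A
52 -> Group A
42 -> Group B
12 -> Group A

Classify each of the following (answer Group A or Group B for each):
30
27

Group B, Group B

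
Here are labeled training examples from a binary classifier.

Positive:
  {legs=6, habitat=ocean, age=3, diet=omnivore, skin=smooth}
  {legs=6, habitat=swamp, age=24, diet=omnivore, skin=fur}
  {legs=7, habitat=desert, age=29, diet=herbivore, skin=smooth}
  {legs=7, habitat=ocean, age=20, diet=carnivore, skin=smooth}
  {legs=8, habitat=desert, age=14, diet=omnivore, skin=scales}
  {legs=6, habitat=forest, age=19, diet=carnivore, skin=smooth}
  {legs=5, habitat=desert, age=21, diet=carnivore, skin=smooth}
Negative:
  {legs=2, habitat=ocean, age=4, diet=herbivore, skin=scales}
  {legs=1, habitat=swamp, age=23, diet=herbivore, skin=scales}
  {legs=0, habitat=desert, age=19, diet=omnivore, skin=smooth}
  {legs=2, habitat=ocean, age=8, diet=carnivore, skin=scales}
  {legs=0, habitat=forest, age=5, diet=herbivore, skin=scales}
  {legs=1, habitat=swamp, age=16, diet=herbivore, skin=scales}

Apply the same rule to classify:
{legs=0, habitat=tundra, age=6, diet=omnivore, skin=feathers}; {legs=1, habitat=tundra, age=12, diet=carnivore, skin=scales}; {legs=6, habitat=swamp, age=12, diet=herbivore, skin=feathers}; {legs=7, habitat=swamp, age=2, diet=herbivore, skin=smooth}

A rule that fits every label: legs ≥ 5 — true of each 'Positive' example, false of each 'Negative' one.
{legs=0, habitat=tundra, age=6, diet=omnivore, skin=feathers}: legs = 0, does not fit → Negative. {legs=1, habitat=tundra, age=12, diet=carnivore, skin=scales}: legs = 1, does not fit → Negative. {legs=6, habitat=swamp, age=12, diet=herbivore, skin=feathers}: legs = 6, has this property → Positive. {legs=7, habitat=swamp, age=2, diet=herbivore, skin=smooth}: legs = 7, has this property → Positive.

Negative, Negative, Positive, Positive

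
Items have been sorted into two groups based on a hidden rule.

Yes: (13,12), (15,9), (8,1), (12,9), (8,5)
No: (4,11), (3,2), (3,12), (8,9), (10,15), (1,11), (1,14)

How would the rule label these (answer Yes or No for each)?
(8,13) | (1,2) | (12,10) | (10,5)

No, No, Yes, Yes

The distinguishing property — first > second AND sum ≥ 9 — holds for all the 'Yes' cases and none of the 'No' cases.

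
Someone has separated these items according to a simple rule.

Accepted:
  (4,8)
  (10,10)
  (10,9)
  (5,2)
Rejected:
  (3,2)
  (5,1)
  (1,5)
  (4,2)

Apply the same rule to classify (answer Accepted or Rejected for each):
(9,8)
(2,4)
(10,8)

A rule that fits every label: sum ≥ 7 — true of each 'Accepted' example, false of each 'Rejected' one.
(9,8): 9+8 = 17, satisfies this → Accepted.
(2,4): 2+4 = 6, does not satisfy this → Rejected.
(10,8): 10+8 = 18, satisfies this → Accepted.

Accepted, Rejected, Accepted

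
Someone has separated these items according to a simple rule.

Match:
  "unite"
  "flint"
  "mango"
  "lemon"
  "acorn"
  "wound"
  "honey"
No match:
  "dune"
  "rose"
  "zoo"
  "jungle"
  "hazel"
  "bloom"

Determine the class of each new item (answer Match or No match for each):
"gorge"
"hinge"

No match, Match

The distinguishing property — odd length AND contains 'n' — holds for all the 'Match' cases and none of the 'No match' cases.
"gorge": No match (length 5, no 'n').
"hinge": Match (length 5, has 'n').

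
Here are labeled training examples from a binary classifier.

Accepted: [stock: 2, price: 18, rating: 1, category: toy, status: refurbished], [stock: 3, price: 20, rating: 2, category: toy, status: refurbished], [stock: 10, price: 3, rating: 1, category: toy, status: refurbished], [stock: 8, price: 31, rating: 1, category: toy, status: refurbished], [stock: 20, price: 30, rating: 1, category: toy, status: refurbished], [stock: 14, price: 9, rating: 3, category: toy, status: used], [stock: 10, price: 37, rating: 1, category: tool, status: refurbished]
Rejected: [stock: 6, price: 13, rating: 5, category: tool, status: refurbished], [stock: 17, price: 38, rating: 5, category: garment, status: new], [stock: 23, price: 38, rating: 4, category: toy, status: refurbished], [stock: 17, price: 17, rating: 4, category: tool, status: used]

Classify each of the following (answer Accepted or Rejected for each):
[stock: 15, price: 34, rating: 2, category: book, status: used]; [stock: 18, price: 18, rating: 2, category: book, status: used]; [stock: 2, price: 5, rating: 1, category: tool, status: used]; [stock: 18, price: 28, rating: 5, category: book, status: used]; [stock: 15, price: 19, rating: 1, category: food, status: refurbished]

One predicate separates the groups cleanly: rating ≤ 3.
Accepted: [stock: 15, price: 34, rating: 2, category: book, status: used], since rating = 2. Accepted: [stock: 18, price: 18, rating: 2, category: book, status: used], since rating = 2. Accepted: [stock: 2, price: 5, rating: 1, category: tool, status: used], since rating = 1. Rejected: [stock: 18, price: 28, rating: 5, category: book, status: used], since rating = 5. Accepted: [stock: 15, price: 19, rating: 1, category: food, status: refurbished], since rating = 1.

Accepted, Accepted, Accepted, Rejected, Accepted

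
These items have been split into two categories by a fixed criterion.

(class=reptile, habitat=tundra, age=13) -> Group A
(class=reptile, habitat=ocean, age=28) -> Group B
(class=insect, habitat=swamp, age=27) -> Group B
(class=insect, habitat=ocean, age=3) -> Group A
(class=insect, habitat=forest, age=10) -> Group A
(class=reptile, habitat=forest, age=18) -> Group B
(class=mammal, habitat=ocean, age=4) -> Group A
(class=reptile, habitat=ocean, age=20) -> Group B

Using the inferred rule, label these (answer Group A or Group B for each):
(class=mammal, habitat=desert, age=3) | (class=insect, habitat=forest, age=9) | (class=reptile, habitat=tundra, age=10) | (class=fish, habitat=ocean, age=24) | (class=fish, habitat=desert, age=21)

Group A, Group A, Group A, Group B, Group B

All 'Group A' examples share one property — age ≤ 13 — and every 'Group B' example lacks it.
(class=mammal, habitat=desert, age=3): Group A (age = 3). (class=insect, habitat=forest, age=9): Group A (age = 9). (class=reptile, habitat=tundra, age=10): Group A (age = 10). (class=fish, habitat=ocean, age=24): Group B (age = 24). (class=fish, habitat=desert, age=21): Group B (age = 21).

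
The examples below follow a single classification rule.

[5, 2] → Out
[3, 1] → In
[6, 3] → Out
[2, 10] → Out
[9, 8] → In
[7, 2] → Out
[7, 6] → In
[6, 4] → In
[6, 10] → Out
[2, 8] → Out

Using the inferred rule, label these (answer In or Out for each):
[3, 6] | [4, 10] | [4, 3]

Out, Out, In

The pattern is that an item is 'In' exactly when: |first − second| ≤ 2.
[3, 6]: |3−6| = 3 — fails the rule, so Out.
[4, 10]: |4−10| = 6 — fails the rule, so Out.
[4, 3]: |4−3| = 1 — meets the rule, so In.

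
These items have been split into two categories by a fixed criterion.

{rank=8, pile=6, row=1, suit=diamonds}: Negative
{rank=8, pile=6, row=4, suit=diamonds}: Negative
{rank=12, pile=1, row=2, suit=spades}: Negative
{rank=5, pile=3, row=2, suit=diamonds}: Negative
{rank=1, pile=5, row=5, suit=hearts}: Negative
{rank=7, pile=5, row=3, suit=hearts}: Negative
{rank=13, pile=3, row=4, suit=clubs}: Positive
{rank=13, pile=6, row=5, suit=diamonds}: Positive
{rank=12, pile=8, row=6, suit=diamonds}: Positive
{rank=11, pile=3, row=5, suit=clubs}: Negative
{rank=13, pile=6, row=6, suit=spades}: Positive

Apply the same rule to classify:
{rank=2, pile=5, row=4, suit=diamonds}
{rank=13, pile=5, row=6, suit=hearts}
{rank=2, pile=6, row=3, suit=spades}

Negative, Positive, Negative

All 'Positive' examples share one property — row ≥ 3 AND rank ≥ 12 — and every 'Negative' example lacks it.
{rank=2, pile=5, row=4, suit=diamonds} — row = 4, rank = 2, hence Negative. {rank=13, pile=5, row=6, suit=hearts} — row = 6, rank = 13, hence Positive. {rank=2, pile=6, row=3, suit=spades} — row = 3, rank = 2, hence Negative.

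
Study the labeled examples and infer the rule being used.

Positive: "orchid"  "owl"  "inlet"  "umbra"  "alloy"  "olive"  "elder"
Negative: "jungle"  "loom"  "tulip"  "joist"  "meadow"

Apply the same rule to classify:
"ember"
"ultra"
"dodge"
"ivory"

Positive, Positive, Negative, Positive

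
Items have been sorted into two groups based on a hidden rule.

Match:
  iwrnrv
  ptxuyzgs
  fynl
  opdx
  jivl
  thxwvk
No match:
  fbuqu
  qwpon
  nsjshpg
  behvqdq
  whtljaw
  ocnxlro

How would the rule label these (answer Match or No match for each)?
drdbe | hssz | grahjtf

No match, Match, No match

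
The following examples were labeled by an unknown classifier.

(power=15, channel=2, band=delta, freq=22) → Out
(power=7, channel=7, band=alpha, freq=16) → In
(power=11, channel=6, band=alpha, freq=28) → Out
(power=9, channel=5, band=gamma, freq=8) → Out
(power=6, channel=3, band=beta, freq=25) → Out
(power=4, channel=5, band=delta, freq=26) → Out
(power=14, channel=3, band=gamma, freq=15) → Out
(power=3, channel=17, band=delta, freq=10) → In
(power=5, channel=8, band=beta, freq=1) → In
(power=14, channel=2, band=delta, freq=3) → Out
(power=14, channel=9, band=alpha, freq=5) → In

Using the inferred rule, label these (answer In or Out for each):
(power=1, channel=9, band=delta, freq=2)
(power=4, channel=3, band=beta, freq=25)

In, Out

The pattern is that an item is 'In' exactly when: channel ≥ 7.
(power=1, channel=9, band=delta, freq=2): channel = 9 — passes, so In. (power=4, channel=3, band=beta, freq=25): channel = 3 — fails the rule, so Out.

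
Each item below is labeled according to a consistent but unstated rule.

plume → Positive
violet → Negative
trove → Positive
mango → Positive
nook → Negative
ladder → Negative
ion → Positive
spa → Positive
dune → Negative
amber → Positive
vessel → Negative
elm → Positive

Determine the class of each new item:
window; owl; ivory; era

Negative, Positive, Positive, Positive

Checking candidate rules against both groups, what survives is: odd length.
window → length 6 → Negative.
owl → length 3 → Positive.
ivory → length 5 → Positive.
era → length 3 → Positive.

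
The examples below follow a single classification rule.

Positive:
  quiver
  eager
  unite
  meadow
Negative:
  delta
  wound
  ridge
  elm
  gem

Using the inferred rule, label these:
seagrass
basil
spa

Positive, Negative, Negative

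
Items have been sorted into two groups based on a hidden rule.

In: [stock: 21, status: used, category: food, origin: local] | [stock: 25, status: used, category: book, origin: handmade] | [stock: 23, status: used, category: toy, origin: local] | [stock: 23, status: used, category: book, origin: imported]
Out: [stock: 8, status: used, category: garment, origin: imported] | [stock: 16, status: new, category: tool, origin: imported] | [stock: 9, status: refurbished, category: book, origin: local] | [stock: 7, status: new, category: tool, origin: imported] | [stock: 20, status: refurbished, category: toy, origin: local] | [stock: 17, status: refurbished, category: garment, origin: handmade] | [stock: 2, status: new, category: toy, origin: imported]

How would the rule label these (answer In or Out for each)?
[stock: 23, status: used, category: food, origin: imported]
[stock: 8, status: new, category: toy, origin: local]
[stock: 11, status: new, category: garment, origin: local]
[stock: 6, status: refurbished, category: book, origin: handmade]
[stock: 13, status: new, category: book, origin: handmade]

In, Out, Out, Out, Out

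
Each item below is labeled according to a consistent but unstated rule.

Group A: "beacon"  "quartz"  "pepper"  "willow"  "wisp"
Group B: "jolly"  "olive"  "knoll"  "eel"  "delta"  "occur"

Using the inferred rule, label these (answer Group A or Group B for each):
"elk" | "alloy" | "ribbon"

Group B, Group B, Group A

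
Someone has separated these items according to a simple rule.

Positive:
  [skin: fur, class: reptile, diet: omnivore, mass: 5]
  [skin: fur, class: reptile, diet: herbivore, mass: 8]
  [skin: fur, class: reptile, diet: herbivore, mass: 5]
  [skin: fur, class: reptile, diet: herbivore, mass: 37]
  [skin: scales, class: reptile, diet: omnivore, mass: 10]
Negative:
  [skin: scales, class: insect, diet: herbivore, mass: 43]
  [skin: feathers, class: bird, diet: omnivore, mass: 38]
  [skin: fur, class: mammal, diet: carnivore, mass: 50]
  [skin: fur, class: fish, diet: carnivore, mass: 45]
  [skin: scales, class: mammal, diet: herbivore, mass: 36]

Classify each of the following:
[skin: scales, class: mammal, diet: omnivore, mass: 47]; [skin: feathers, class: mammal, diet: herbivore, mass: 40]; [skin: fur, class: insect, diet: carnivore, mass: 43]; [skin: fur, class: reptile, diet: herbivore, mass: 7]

Negative, Negative, Negative, Positive

A rule that fits every label: class is reptile — true of each 'Positive' example, false of each 'Negative' one.
Negative: [skin: scales, class: mammal, diet: omnivore, mass: 47], since class is mammal.
Negative: [skin: feathers, class: mammal, diet: herbivore, mass: 40], since class is mammal.
Negative: [skin: fur, class: insect, diet: carnivore, mass: 43], since class is insect.
Positive: [skin: fur, class: reptile, diet: herbivore, mass: 7], since class is reptile.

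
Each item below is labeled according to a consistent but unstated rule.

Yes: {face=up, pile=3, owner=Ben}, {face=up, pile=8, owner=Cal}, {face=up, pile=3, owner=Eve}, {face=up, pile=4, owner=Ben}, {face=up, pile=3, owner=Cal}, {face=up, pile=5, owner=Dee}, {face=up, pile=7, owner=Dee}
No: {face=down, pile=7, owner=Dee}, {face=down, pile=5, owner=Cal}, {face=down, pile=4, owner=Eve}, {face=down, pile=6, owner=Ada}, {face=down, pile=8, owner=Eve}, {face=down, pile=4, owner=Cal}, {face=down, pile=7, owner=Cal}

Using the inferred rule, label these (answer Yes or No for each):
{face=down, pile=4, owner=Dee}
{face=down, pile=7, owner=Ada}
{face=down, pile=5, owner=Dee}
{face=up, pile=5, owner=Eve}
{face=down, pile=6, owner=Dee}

No, No, No, Yes, No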